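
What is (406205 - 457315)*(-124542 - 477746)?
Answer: 30782939680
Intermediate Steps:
(406205 - 457315)*(-124542 - 477746) = -51110*(-602288) = 30782939680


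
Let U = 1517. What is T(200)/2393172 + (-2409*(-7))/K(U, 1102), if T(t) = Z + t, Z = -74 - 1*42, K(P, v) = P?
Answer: 3363015572/302536827 ≈ 11.116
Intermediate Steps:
Z = -116 (Z = -74 - 42 = -116)
T(t) = -116 + t
T(200)/2393172 + (-2409*(-7))/K(U, 1102) = (-116 + 200)/2393172 - 2409*(-7)/1517 = 84*(1/2393172) + 16863*(1/1517) = 7/199431 + 16863/1517 = 3363015572/302536827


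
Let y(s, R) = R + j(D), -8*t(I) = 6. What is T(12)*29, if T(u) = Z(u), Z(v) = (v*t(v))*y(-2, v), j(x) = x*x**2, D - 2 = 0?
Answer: -5220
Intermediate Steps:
t(I) = -3/4 (t(I) = -1/8*6 = -3/4)
D = 2 (D = 2 + 0 = 2)
j(x) = x**3
y(s, R) = 8 + R (y(s, R) = R + 2**3 = R + 8 = 8 + R)
Z(v) = -3*v*(8 + v)/4 (Z(v) = (v*(-3/4))*(8 + v) = (-3*v/4)*(8 + v) = -3*v*(8 + v)/4)
T(u) = -3*u*(8 + u)/4
T(12)*29 = -3/4*12*(8 + 12)*29 = -3/4*12*20*29 = -180*29 = -5220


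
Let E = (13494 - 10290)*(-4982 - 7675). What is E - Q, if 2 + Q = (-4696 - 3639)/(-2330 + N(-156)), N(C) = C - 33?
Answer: -102153080829/2519 ≈ -4.0553e+7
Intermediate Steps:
N(C) = -33 + C
E = -40553028 (E = 3204*(-12657) = -40553028)
Q = 3297/2519 (Q = -2 + (-4696 - 3639)/(-2330 + (-33 - 156)) = -2 - 8335/(-2330 - 189) = -2 - 8335/(-2519) = -2 - 8335*(-1/2519) = -2 + 8335/2519 = 3297/2519 ≈ 1.3089)
E - Q = -40553028 - 1*3297/2519 = -40553028 - 3297/2519 = -102153080829/2519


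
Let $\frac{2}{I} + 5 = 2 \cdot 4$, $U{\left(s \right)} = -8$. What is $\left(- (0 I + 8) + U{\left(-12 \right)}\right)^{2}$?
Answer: $256$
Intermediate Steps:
$I = \frac{2}{3}$ ($I = \frac{2}{-5 + 2 \cdot 4} = \frac{2}{-5 + 8} = \frac{2}{3} \approx 0.66667$)
$\left(- (0 I + 8) + U{\left(-12 \right)}\right)^{2} = \left(- (0 \cdot \frac{2}{3} + 8) - 8\right)^{2} = \left(- (0 + 8) - 8\right)^{2} = \left(\left(-1\right) 8 - 8\right)^{2} = \left(-8 - 8\right)^{2} = \left(-16\right)^{2} = 256$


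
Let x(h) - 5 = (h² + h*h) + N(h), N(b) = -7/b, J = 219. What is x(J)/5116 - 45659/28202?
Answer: 67663907372/3949704201 ≈ 17.131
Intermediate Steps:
x(h) = 5 - 7/h + 2*h² (x(h) = 5 + ((h² + h*h) - 7/h) = 5 + ((h² + h²) - 7/h) = 5 + (2*h² - 7/h) = 5 + (-7/h + 2*h²) = 5 - 7/h + 2*h²)
x(J)/5116 - 45659/28202 = (5 - 7/219 + 2*219²)/5116 - 45659/28202 = (5 - 7*1/219 + 2*47961)*(1/5116) - 45659*1/28202 = (5 - 7/219 + 95922)*(1/5116) - 45659/28202 = (21008006/219)*(1/5116) - 45659/28202 = 10504003/560202 - 45659/28202 = 67663907372/3949704201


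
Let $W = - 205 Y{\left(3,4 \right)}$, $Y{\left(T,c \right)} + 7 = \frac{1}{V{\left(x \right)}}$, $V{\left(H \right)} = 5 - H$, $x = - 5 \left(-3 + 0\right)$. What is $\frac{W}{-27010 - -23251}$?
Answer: $- \frac{2911}{7518} \approx -0.3872$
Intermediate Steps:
$x = 15$ ($x = \left(-5\right) \left(-3\right) = 15$)
$Y{\left(T,c \right)} = - \frac{71}{10}$ ($Y{\left(T,c \right)} = -7 + \frac{1}{5 - 15} = -7 + \frac{1}{-10} = -7 - \frac{1}{10} = - \frac{71}{10}$)
$W = \frac{2911}{2}$ ($W = \left(-205\right) \left(- \frac{71}{10}\right) = \frac{2911}{2} \approx 1455.5$)
$\frac{W}{-27010 - -23251} = \frac{2911}{2 \left(-27010 - -23251\right)} = \frac{2911}{2 \left(-27010 + 23251\right)} = \frac{2911}{2 \left(-3759\right)} = \frac{2911}{2} \left(- \frac{1}{3759}\right) = - \frac{2911}{7518}$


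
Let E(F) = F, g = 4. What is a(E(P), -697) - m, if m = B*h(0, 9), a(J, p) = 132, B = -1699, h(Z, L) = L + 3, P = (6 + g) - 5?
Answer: 20520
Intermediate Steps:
P = 5 (P = (6 + 4) - 5 = 10 - 5 = 5)
h(Z, L) = 3 + L
m = -20388 (m = -1699*(3 + 9) = -1699*12 = -20388)
a(E(P), -697) - m = 132 - 1*(-20388) = 132 + 20388 = 20520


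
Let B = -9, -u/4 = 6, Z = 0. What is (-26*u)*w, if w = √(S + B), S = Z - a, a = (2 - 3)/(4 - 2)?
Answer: 312*I*√34 ≈ 1819.3*I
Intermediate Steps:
a = -½ (a = -1/2 = -1*½ = -½ ≈ -0.50000)
u = -24 (u = -4*6 = -24)
S = ½ (S = 0 - 1*(-½) = 0 + ½ = ½ ≈ 0.50000)
w = I*√34/2 (w = √(½ - 9) = √(-17/2) = I*√34/2 ≈ 2.9155*I)
(-26*u)*w = (-26*(-24))*(I*√34/2) = 624*(I*√34/2) = 312*I*√34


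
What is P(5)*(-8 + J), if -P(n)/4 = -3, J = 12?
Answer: 48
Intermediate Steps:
P(n) = 12 (P(n) = -4*(-3) = 12)
P(5)*(-8 + J) = 12*(-8 + 12) = 12*4 = 48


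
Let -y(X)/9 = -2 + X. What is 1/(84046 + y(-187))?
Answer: 1/85747 ≈ 1.1662e-5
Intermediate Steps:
y(X) = 18 - 9*X (y(X) = -9*(-2 + X) = 18 - 9*X)
1/(84046 + y(-187)) = 1/(84046 + (18 - 9*(-187))) = 1/(84046 + (18 + 1683)) = 1/(84046 + 1701) = 1/85747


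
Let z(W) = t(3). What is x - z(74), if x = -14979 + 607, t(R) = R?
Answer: -14375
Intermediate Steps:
z(W) = 3
x = -14372
x - z(74) = -14372 - 1*3 = -14372 - 3 = -14375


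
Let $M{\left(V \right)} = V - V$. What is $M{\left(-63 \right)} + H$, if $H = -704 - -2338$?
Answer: $1634$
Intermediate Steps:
$H = 1634$ ($H = -704 + 2338 = 1634$)
$M{\left(V \right)} = 0$
$M{\left(-63 \right)} + H = 0 + 1634 = 1634$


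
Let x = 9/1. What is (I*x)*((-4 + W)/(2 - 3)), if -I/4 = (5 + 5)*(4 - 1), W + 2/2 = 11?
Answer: 6480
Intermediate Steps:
W = 10 (W = -1 + 11 = 10)
x = 9 (x = 9*1 = 9)
I = -120 (I = -4*(5 + 5)*(4 - 1) = -40*3 = -4*30 = -120)
(I*x)*((-4 + W)/(2 - 3)) = (-120*9)*((-4 + 10)/(2 - 3)) = -6480/(-1) = -6480*(-1) = -1080*(-6) = 6480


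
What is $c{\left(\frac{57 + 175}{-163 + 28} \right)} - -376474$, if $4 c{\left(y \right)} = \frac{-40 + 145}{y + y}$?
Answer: $\frac{698721569}{1856} \approx 3.7647 \cdot 10^{5}$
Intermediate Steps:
$c{\left(y \right)} = \frac{105}{8 y}$ ($c{\left(y \right)} = \frac{\left(-40 + 145\right) \frac{1}{y + y}}{4} = \frac{105 \frac{1}{2 y}}{4} = \frac{\frac{105}{2} \frac{1}{y}}{4} = \frac{105}{8 y}$)
$c{\left(\frac{57 + 175}{-163 + 28} \right)} - -376474 = \frac{105}{8 \frac{57 + 175}{-163 + 28}} - -376474 = \frac{105}{8 \frac{232}{-135}} + 376474 = \frac{105}{8 \cdot 232 \left(- \frac{1}{135}\right)} + 376474 = \frac{105}{8 \left(- \frac{232}{135}\right)} + 376474 = \frac{105}{8} \left(- \frac{135}{232}\right) + 376474 = - \frac{14175}{1856} + 376474 = \frac{698721569}{1856}$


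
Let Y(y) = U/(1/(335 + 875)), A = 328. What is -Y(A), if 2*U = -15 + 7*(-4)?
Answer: 26015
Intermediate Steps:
U = -43/2 (U = (-15 + 7*(-4))/2 = (-15 - 28)/2 = (1/2)*(-43) = -43/2 ≈ -21.500)
Y(y) = -26015 (Y(y) = -43/(2*(1/(335 + 875))) = -43/(2*(1/1210)) = -43/(2*1/1210) = -43/2*1210 = -26015)
-Y(A) = -1*(-26015) = 26015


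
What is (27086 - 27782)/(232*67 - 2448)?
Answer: -87/1637 ≈ -0.053146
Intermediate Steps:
(27086 - 27782)/(232*67 - 2448) = -696/(15544 - 2448) = -696/13096 = -696*1/13096 = -87/1637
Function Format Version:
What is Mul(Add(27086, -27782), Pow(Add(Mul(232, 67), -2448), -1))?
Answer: Rational(-87, 1637) ≈ -0.053146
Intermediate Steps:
Mul(Add(27086, -27782), Pow(Add(Mul(232, 67), -2448), -1)) = Mul(-696, Pow(Add(15544, -2448), -1)) = Mul(-696, Pow(13096, -1)) = Mul(-696, Rational(1, 13096)) = Rational(-87, 1637)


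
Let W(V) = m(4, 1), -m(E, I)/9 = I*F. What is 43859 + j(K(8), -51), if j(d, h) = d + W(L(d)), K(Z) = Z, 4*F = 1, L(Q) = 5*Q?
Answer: 175459/4 ≈ 43865.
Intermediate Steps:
F = ¼ (F = (¼)*1 = ¼ ≈ 0.25000)
m(E, I) = -9*I/4
W(V) = -9/4 (W(V) = -9/4*1 = -9/4)
j(d, h) = -9/4 + d (j(d, h) = d - 9/4 = -9/4 + d)
43859 + j(K(8), -51) = 43859 + (-9/4 + 8) = 43859 + 23/4 = 175459/4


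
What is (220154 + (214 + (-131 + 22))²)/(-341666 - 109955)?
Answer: -231179/451621 ≈ -0.51189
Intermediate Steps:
(220154 + (214 + (-131 + 22))²)/(-341666 - 109955) = (220154 + (214 - 109)²)/(-451621) = (220154 + 105²)*(-1/451621) = (220154 + 11025)*(-1/451621) = 231179*(-1/451621) = -231179/451621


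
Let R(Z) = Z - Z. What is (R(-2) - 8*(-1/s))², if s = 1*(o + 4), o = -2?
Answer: 16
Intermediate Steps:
R(Z) = 0
s = 2 (s = 1*(-2 + 4) = 1*2 = 2)
(R(-2) - 8*(-1/s))² = (0 - 8/((-1*2)))² = (0 - 8/(-2))² = (0 - 8*(-½))² = (0 + 4)² = 4² = 16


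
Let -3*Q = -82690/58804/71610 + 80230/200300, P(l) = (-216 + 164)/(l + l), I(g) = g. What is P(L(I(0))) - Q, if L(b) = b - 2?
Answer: 166162705554311/12651812614980 ≈ 13.134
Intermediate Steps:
L(b) = -2 + b
P(l) = -26/l (P(l) = -52*1/(2*l) = -26/l)
Q = -1689141559571/12651812614980 (Q = -(-82690/58804/71610 + 80230/200300)/3 = -(-82690*1/58804*(1/71610) + 80230*(1/200300))/3 = -(-41345/29402*1/71610 + 8023/20030)/3 = -(-8269/421095444 + 8023/20030)/3 = -1/3*1689141559571/4217270871660 = -1689141559571/12651812614980 ≈ -0.13351)
P(L(I(0))) - Q = -26/(-2 + 0) - 1*(-1689141559571/12651812614980) = -26/(-2) + 1689141559571/12651812614980 = -26*(-1/2) + 1689141559571/12651812614980 = 13 + 1689141559571/12651812614980 = 166162705554311/12651812614980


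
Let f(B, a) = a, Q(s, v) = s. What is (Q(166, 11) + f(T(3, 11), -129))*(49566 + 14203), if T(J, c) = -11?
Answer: 2359453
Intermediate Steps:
(Q(166, 11) + f(T(3, 11), -129))*(49566 + 14203) = (166 - 129)*(49566 + 14203) = 37*63769 = 2359453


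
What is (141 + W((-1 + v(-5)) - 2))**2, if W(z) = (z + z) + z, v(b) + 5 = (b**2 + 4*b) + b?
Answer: 13689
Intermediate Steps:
v(b) = -5 + b**2 + 5*b (v(b) = -5 + ((b**2 + 4*b) + b) = -5 + (b**2 + 5*b) = -5 + b**2 + 5*b)
W(z) = 3*z (W(z) = 2*z + z = 3*z)
(141 + W((-1 + v(-5)) - 2))**2 = (141 + 3*((-1 + (-5 + (-5)**2 + 5*(-5))) - 2))**2 = (141 + 3*((-1 + (-5 + 25 - 25)) - 2))**2 = (141 + 3*((-1 - 5) - 2))**2 = (141 + 3*(-6 - 2))**2 = (141 + 3*(-8))**2 = (141 - 24)**2 = 117**2 = 13689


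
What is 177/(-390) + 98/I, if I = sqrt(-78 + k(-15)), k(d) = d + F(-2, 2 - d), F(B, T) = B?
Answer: -59/130 - 98*I*sqrt(95)/95 ≈ -0.45385 - 10.055*I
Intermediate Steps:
k(d) = -2 + d (k(d) = d - 2 = -2 + d)
I = I*sqrt(95) (I = sqrt(-78 + (-2 - 15)) = sqrt(-78 - 17) = sqrt(-95) = I*sqrt(95) ≈ 9.7468*I)
177/(-390) + 98/I = 177/(-390) + 98/((I*sqrt(95))) = 177*(-1/390) + 98*(-I*sqrt(95)/95) = -59/130 - 98*I*sqrt(95)/95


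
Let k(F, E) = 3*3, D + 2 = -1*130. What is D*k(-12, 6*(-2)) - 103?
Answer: -1291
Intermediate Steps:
D = -132 (D = -2 - 1*130 = -2 - 130 = -132)
k(F, E) = 9
D*k(-12, 6*(-2)) - 103 = -132*9 - 103 = -1188 - 103 = -1291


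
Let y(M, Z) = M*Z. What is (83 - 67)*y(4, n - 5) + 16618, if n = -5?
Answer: 15978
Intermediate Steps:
(83 - 67)*y(4, n - 5) + 16618 = (83 - 67)*(4*(-5 - 5)) + 16618 = 16*(4*(-10)) + 16618 = 16*(-40) + 16618 = -640 + 16618 = 15978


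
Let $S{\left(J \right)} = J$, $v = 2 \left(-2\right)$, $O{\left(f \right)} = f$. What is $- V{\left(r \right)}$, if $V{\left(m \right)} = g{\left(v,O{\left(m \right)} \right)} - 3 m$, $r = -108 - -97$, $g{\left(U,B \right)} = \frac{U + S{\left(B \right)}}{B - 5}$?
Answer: $- \frac{543}{16} \approx -33.938$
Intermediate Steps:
$v = -4$
$g{\left(U,B \right)} = \frac{B + U}{-5 + B}$ ($g{\left(U,B \right)} = \frac{U + B}{B - 5} = \frac{B + U}{-5 + B}$)
$r = -11$ ($r = -108 + 97 = -11$)
$V{\left(m \right)} = - 3 m + \frac{-4 + m}{-5 + m}$ ($V{\left(m \right)} = \frac{m - 4}{-5 + m} - 3 m = \frac{-4 + m}{-5 + m} - 3 m = - 3 m + \frac{-4 + m}{-5 + m}$)
$- V{\left(r \right)} = - \frac{-4 - 11 - - 33 \left(-5 - 11\right)}{-5 - 11} = - \frac{-4 - 11 - \left(-33\right) \left(-16\right)}{-16} = - \frac{\left(-1\right) \left(-4 - 11 - 528\right)}{16} = - \frac{\left(-1\right) \left(-543\right)}{16} = \left(-1\right) \frac{543}{16} = - \frac{543}{16}$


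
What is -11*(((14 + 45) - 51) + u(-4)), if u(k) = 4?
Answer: -132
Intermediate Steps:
-11*(((14 + 45) - 51) + u(-4)) = -11*(((14 + 45) - 51) + 4) = -11*((59 - 51) + 4) = -11*(8 + 4) = -11*12 = -132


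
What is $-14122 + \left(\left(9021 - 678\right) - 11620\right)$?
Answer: $-17399$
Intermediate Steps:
$-14122 + \left(\left(9021 - 678\right) - 11620\right) = -14122 + \left(8343 - 11620\right) = -14122 - 3277 = -17399$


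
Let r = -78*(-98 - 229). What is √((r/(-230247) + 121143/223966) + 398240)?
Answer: √13074120315044387969713210/5729722178 ≈ 631.06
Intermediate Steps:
r = 25506 (r = -78*(-327) = 25506)
√((r/(-230247) + 121143/223966) + 398240) = √((25506/(-230247) + 121143/223966) + 398240) = √((25506*(-1/230247) + 121143*(1/223966)) + 398240) = √((-2834/25583 + 121143/223966) + 398240) = √(2464481725/5729722178 + 398240) = √(2281807024648445/5729722178) = √13074120315044387969713210/5729722178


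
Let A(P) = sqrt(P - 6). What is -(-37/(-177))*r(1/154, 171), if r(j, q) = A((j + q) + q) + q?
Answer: -2109/59 - 37*sqrt(7968730)/27258 ≈ -39.578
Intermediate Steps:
A(P) = sqrt(-6 + P)
r(j, q) = q + sqrt(-6 + j + 2*q) (r(j, q) = sqrt(-6 + ((j + q) + q)) + q = sqrt(-6 + (j + 2*q)) + q = sqrt(-6 + j + 2*q) + q = q + sqrt(-6 + j + 2*q))
-(-37/(-177))*r(1/154, 171) = -(-37/(-177))*(171 + sqrt(-6 + 1/154 + 2*171)) = -(-37*(-1/177))*(171 + sqrt(-6 + 1/154 + 342)) = -37*(171 + sqrt(51745/154))/177 = -37*(171 + sqrt(7968730)/154)/177 = -(2109/59 + 37*sqrt(7968730)/27258) = -2109/59 - 37*sqrt(7968730)/27258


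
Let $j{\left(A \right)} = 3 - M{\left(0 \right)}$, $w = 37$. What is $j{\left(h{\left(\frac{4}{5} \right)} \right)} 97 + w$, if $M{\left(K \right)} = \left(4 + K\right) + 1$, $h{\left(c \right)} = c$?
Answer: $-157$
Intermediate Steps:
$M{\left(K \right)} = 5 + K$
$j{\left(A \right)} = -2$ ($j{\left(A \right)} = 3 - \left(5 + 0\right) = 3 - 5 = -2$)
$j{\left(h{\left(\frac{4}{5} \right)} \right)} 97 + w = \left(-2\right) 97 + 37 = -194 + 37 = -157$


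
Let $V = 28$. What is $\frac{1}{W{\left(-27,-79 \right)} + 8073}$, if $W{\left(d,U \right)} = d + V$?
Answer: $\frac{1}{8074} \approx 0.00012385$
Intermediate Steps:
$W{\left(d,U \right)} = 28 + d$ ($W{\left(d,U \right)} = d + 28 = 28 + d$)
$\frac{1}{W{\left(-27,-79 \right)} + 8073} = \frac{1}{\left(28 - 27\right) + 8073} = \frac{1}{1 + 8073} = \frac{1}{8074}$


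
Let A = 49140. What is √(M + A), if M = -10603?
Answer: √38537 ≈ 196.31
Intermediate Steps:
√(M + A) = √(-10603 + 49140) = √38537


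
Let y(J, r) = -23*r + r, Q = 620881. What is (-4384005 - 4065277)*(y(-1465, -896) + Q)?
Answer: -5412550904226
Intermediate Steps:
y(J, r) = -22*r
(-4384005 - 4065277)*(y(-1465, -896) + Q) = (-4384005 - 4065277)*(-22*(-896) + 620881) = -8449282*(19712 + 620881) = -8449282*640593 = -5412550904226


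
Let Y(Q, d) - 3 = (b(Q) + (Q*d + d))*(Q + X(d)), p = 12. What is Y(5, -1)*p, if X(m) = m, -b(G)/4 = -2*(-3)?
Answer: -1404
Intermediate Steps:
b(G) = -24 (b(G) = -(-8)*(-3) = -4*6 = -24)
Y(Q, d) = 3 + (Q + d)*(-24 + d + Q*d) (Y(Q, d) = 3 + (-24 + (Q*d + d))*(Q + d) = 3 + (-24 + (d + Q*d))*(Q + d) = 3 + (-24 + d + Q*d)*(Q + d) = 3 + (Q + d)*(-24 + d + Q*d))
Y(5, -1)*p = (3 + (-1)² - 24*5 - 24*(-1) + 5*(-1) + 5*(-1)² - 1*5²)*12 = (3 + 1 - 120 + 24 - 5 + 5*1 - 1*25)*12 = (3 + 1 - 120 + 24 - 5 + 5 - 25)*12 = -117*12 = -1404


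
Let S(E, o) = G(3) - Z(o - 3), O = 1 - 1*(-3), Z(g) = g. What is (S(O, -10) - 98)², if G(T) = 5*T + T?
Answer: 4489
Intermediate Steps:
G(T) = 6*T
O = 4 (O = 1 + 3 = 4)
S(E, o) = 21 - o (S(E, o) = 6*3 - (o - 3) = 18 - (-3 + o) = 18 + (3 - o) = 21 - o)
(S(O, -10) - 98)² = ((21 - 1*(-10)) - 98)² = ((21 + 10) - 98)² = (31 - 98)² = (-67)² = 4489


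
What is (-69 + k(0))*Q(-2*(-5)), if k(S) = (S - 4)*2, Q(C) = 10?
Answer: -770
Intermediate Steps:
k(S) = -8 + 2*S (k(S) = (-4 + S)*2 = -8 + 2*S)
(-69 + k(0))*Q(-2*(-5)) = (-69 + (-8 + 2*0))*10 = (-69 + (-8 + 0))*10 = (-69 - 8)*10 = -77*10 = -770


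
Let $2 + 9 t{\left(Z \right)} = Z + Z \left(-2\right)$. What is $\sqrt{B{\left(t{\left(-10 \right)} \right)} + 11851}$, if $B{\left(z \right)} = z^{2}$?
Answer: $\frac{\sqrt{959995}}{9} \approx 108.87$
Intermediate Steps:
$t{\left(Z \right)} = - \frac{2}{9} - \frac{Z}{9}$ ($t{\left(Z \right)} = - \frac{2}{9} + \frac{Z + Z \left(-2\right)}{9} = - \frac{2}{9} + \frac{Z - 2 Z}{9} = - \frac{2}{9} + \frac{\left(-1\right) Z}{9} = - \frac{2}{9} - \frac{Z}{9}$)
$\sqrt{B{\left(t{\left(-10 \right)} \right)} + 11851} = \sqrt{\left(- \frac{2}{9} - - \frac{10}{9}\right)^{2} + 11851} = \sqrt{\left(- \frac{2}{9} + \frac{10}{9}\right)^{2} + 11851} = \sqrt{\left(\frac{8}{9}\right)^{2} + 11851} = \sqrt{\frac{64}{81} + 11851} = \sqrt{\frac{959995}{81}} = \frac{\sqrt{959995}}{9}$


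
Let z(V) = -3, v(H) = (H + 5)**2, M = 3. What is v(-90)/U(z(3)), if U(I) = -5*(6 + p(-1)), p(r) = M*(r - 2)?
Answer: 1445/3 ≈ 481.67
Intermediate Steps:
v(H) = (5 + H)**2
p(r) = -6 + 3*r (p(r) = 3*(r - 2) = 3*(-2 + r) = -6 + 3*r)
U(I) = 15 (U(I) = -5*(6 + (-6 + 3*(-1))) = -5*(6 + (-6 - 3)) = -5*(6 - 9) = -5*(-3) = 15)
v(-90)/U(z(3)) = (5 - 90)**2/15 = (-85)**2*(1/15) = 7225*(1/15) = 1445/3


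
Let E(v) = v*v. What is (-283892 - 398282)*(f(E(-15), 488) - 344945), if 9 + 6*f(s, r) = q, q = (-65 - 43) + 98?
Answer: 705944011943/3 ≈ 2.3531e+11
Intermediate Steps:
E(v) = v**2
q = -10 (q = -108 + 98 = -10)
f(s, r) = -19/6 (f(s, r) = -3/2 + (1/6)*(-10) = -3/2 - 5/3 = -19/6)
(-283892 - 398282)*(f(E(-15), 488) - 344945) = (-283892 - 398282)*(-19/6 - 344945) = -682174*(-2069689/6) = 705944011943/3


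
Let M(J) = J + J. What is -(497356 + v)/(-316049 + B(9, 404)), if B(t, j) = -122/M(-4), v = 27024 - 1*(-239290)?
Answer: 610936/252827 ≈ 2.4164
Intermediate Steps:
M(J) = 2*J
v = 266314 (v = 27024 + 239290 = 266314)
B(t, j) = 61/4 (B(t, j) = -122/(2*(-4)) = -122/(-8) = -122*(-⅛) = 61/4)
-(497356 + v)/(-316049 + B(9, 404)) = -(497356 + 266314)/(-316049 + 61/4) = -763670/(-1264135/4) = -763670*(-4)/1264135 = -1*(-610936/252827) = 610936/252827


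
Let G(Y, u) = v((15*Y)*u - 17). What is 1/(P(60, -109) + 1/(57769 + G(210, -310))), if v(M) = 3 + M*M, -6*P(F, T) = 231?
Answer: -1907171018122/73426084197695 ≈ -0.025974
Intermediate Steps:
P(F, T) = -77/2 (P(F, T) = -⅙*231 = -77/2)
v(M) = 3 + M²
G(Y, u) = 3 + (-17 + 15*Y*u)² (G(Y, u) = 3 + ((15*Y)*u - 17)² = 3 + (15*Y*u - 17)² = 3 + (-17 + 15*Y*u)²)
1/(P(60, -109) + 1/(57769 + G(210, -310))) = 1/(-77/2 + 1/(57769 + (3 + (-17 + 15*210*(-310))²))) = 1/(-77/2 + 1/(57769 + (3 + (-17 - 976500)²))) = 1/(-77/2 + 1/(57769 + (3 + (-976517)²))) = 1/(-77/2 + 1/(57769 + (3 + 953585451289))) = 1/(-77/2 + 1/(57769 + 953585451292)) = 1/(-77/2 + 1/953585509061) = 1/(-73426084197695/1907171018122) = -1907171018122/73426084197695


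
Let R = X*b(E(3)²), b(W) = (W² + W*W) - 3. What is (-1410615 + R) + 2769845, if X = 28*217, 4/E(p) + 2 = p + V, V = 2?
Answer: 111732074/81 ≈ 1.3794e+6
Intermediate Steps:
E(p) = 4/p (E(p) = 4/(-2 + (p + 2)) = 4/(-2 + (2 + p)) = 4/p)
b(W) = -3 + 2*W² (b(W) = (W² + W²) - 3 = 2*W² - 3 = -3 + 2*W²)
X = 6076
R = 1634444/81 (R = 6076*(-3 + 2*((4/3)²)²) = 6076*(-3 + 2*(16/9)²) = 6076*(-3 + 2*(256/81)) = 6076*(-3 + 512/81) = 6076*(269/81) = 1634444/81 ≈ 20178.)
(-1410615 + R) + 2769845 = (-1410615 + 1634444/81) + 2769845 = -112625371/81 + 2769845 = 111732074/81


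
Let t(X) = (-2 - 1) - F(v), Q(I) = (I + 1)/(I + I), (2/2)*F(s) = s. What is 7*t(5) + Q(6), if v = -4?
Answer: 91/12 ≈ 7.5833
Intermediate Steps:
F(s) = s
Q(I) = (1 + I)/(2*I) (Q(I) = (1 + I)/((2*I)) = (1 + I)*(1/(2*I)) = (1 + I)/(2*I))
t(X) = 1 (t(X) = (-2 - 1) - 1*(-4) = -3 + 4 = 1)
7*t(5) + Q(6) = 7*1 + (½)*(1 + 6)/6 = 7 + (½)*(⅙)*7 = 7 + 7/12 = 91/12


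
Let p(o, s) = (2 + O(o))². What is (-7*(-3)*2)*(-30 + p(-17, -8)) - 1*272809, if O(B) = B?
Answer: -264619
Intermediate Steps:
p(o, s) = (2 + o)²
(-7*(-3)*2)*(-30 + p(-17, -8)) - 1*272809 = (-7*(-3)*2)*(-30 + (2 - 17)²) - 1*272809 = (21*2)*(-30 + (-15)²) - 272809 = 42*(-30 + 225) - 272809 = 42*195 - 272809 = 8190 - 272809 = -264619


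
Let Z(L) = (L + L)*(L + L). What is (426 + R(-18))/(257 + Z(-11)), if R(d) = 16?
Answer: 34/57 ≈ 0.59649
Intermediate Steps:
Z(L) = 4*L**2 (Z(L) = (2*L)*(2*L) = 4*L**2)
(426 + R(-18))/(257 + Z(-11)) = (426 + 16)/(257 + 4*(-11)**2) = 442/(257 + 4*121) = 442/(257 + 484) = 442/741 = 442*(1/741) = 34/57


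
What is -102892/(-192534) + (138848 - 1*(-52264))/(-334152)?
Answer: -16763821/446775147 ≈ -0.037522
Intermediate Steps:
-102892/(-192534) + (138848 - 1*(-52264))/(-334152) = -102892*(-1/192534) + (138848 + 52264)*(-1/334152) = 51446/96267 + 191112*(-1/334152) = 51446/96267 - 7963/13923 = -16763821/446775147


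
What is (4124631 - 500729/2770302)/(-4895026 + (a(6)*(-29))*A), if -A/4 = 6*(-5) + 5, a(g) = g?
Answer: -11426473007833/13608903572652 ≈ -0.83963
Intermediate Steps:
A = 100 (A = -4*(6*(-5) + 5) = -4*(-30 + 5) = -4*(-25) = 100)
(4124631 - 500729/2770302)/(-4895026 + (a(6)*(-29))*A) = (4124631 - 500729/2770302)/(-4895026 + (6*(-29))*100) = (4124631 - 500729*1/2770302)/(-4895026 - 174*100) = (4124631 - 500729/2770302)/(-4895026 - 17400) = (11426473007833/2770302)/(-4912426) = (11426473007833/2770302)*(-1/4912426) = -11426473007833/13608903572652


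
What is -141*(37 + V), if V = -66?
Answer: 4089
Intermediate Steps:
-141*(37 + V) = -141*(37 - 66) = -141*(-29) = 4089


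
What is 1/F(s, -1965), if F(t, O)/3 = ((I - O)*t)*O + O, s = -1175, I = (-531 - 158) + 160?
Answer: 1/9946627605 ≈ 1.0054e-10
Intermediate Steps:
I = -529 (I = -689 + 160 = -529)
F(t, O) = 3*O + 3*O*t*(-529 - O) (F(t, O) = 3*(((-529 - O)*t)*O + O) = 3*((t*(-529 - O))*O + O) = 3*(O*t*(-529 - O) + O) = 3*(O + O*t*(-529 - O)) = 3*O + 3*O*t*(-529 - O))
1/F(s, -1965) = 1/(3*(-1965)*(1 - 529*(-1175) - 1*(-1965)*(-1175))) = 1/(3*(-1965)*(1 + 621575 - 2308875)) = 1/(3*(-1965)*(-1687299)) = 1/9946627605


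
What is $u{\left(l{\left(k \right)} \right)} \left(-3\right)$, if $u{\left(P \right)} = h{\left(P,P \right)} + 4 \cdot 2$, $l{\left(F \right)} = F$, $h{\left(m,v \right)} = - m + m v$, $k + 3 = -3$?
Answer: $-150$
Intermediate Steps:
$k = -6$ ($k = -3 - 3 = -6$)
$u{\left(P \right)} = 8 + P \left(-1 + P\right)$ ($u{\left(P \right)} = P \left(-1 + P\right) + 4 \cdot 2 = P \left(-1 + P\right) + 8 = 8 + P \left(-1 + P\right)$)
$u{\left(l{\left(k \right)} \right)} \left(-3\right) = \left(8 - 6 \left(-1 - 6\right)\right) \left(-3\right) = \left(8 - -42\right) \left(-3\right) = \left(8 + 42\right) \left(-3\right) = 50 \left(-3\right) = -150$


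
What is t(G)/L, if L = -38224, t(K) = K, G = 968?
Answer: -121/4778 ≈ -0.025324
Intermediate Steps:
t(G)/L = 968/(-38224) = 968*(-1/38224) = -121/4778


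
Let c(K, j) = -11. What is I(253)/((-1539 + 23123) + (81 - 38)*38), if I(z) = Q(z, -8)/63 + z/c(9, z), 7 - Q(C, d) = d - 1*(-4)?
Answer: -719/731367 ≈ -0.00098309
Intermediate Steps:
Q(C, d) = 3 - d (Q(C, d) = 7 - (d - 1*(-4)) = 7 - (d + 4) = 7 - (4 + d) = 7 + (-4 - d) = 3 - d)
I(z) = 11/63 - z/11 (I(z) = (3 - 1*(-8))/63 + z/(-11) = (3 + 8)*(1/63) + z*(-1/11) = 11*(1/63) - z/11 = 11/63 - z/11)
I(253)/((-1539 + 23123) + (81 - 38)*38) = (11/63 - 1/11*253)/((-1539 + 23123) + (81 - 38)*38) = (11/63 - 23)/(21584 + 43*38) = -1438/(63*(21584 + 1634)) = -1438/63/23218 = -1438/63*1/23218 = -719/731367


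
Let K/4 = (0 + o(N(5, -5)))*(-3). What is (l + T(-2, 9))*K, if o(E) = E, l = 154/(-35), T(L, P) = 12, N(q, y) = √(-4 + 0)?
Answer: -912*I/5 ≈ -182.4*I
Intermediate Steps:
N(q, y) = 2*I (N(q, y) = √(-4) = 2*I)
l = -22/5 (l = 154*(-1/35) = -22/5 ≈ -4.4000)
K = -24*I (K = 4*((0 + 2*I)*(-3)) = 4*((2*I)*(-3)) = 4*(-6*I) = -24*I ≈ -24.0*I)
(l + T(-2, 9))*K = (-22/5 + 12)*(-24*I) = 38*(-24*I)/5 = -912*I/5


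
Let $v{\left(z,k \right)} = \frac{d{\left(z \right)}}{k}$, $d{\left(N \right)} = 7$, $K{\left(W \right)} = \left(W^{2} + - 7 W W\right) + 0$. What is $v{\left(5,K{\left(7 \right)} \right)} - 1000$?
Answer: $- \frac{42001}{42} \approx -1000.0$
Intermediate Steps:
$K{\left(W \right)} = - 6 W^{2}$ ($K{\left(W \right)} = \left(W^{2} - 7 W^{2}\right) + 0 = - 6 W^{2} + 0 = - 6 W^{2}$)
$v{\left(z,k \right)} = \frac{7}{k}$
$v{\left(5,K{\left(7 \right)} \right)} - 1000 = \frac{7}{\left(-6\right) 7^{2}} - 1000 = \frac{7}{\left(-6\right) 49} - 1000 = \frac{7}{-294} - 1000 = 7 \left(- \frac{1}{294}\right) - 1000 = - \frac{1}{42} - 1000 = - \frac{42001}{42}$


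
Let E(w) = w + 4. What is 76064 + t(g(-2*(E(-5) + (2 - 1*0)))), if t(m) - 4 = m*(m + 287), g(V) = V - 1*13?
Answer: 71988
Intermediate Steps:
E(w) = 4 + w
g(V) = -13 + V (g(V) = V - 13 = -13 + V)
t(m) = 4 + m*(287 + m) (t(m) = 4 + m*(m + 287) = 4 + m*(287 + m))
76064 + t(g(-2*(E(-5) + (2 - 1*0)))) = 76064 + (4 + (-13 - 2*((4 - 5) + (2 - 1*0)))**2 + 287*(-13 - 2*((4 - 5) + (2 - 1*0)))) = 76064 + (4 + (-13 - 2*(-1 + (2 + 0)))**2 + 287*(-13 - 2*(-1 + (2 + 0)))) = 76064 + (4 + (-13 - 2*(-1 + 2))**2 + 287*(-13 - 2*(-1 + 2))) = 76064 + (4 + (-13 - 2*1)**2 + 287*(-13 - 2*1)) = 76064 + (4 + (-13 - 2)**2 + 287*(-13 - 2)) = 76064 + (4 + (-15)**2 + 287*(-15)) = 76064 + (4 + 225 - 4305) = 76064 - 4076 = 71988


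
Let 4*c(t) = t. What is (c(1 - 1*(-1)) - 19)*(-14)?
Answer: 259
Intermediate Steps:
c(t) = t/4
(c(1 - 1*(-1)) - 19)*(-14) = ((1 - 1*(-1))/4 - 19)*(-14) = ((1 + 1)/4 - 19)*(-14) = ((¼)*2 - 19)*(-14) = (½ - 19)*(-14) = -37/2*(-14) = 259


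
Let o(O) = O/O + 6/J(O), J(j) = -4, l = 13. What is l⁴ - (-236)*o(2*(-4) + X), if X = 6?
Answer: 28443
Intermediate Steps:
o(O) = -½ (o(O) = O/O + 6/(-4) = 1 + 6*(-¼) = 1 - 3/2 = -½)
l⁴ - (-236)*o(2*(-4) + X) = 13⁴ - (-236)*(-1)/2 = 28561 - 1*118 = 28561 - 118 = 28443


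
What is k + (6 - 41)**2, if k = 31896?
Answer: 33121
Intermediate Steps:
k + (6 - 41)**2 = 31896 + (6 - 41)**2 = 31896 + (-35)**2 = 31896 + 1225 = 33121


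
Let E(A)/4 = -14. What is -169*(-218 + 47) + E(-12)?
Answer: 28843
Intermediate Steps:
E(A) = -56 (E(A) = 4*(-14) = -56)
-169*(-218 + 47) + E(-12) = -169*(-218 + 47) - 56 = -169*(-171) - 56 = 28899 - 56 = 28843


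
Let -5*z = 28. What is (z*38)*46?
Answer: -48944/5 ≈ -9788.8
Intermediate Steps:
z = -28/5 (z = -1/5*28 = -28/5 ≈ -5.6000)
(z*38)*46 = -28/5*38*46 = -1064/5*46 = -48944/5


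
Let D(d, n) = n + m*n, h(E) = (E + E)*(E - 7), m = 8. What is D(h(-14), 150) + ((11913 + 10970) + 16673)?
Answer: 40906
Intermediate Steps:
h(E) = 2*E*(-7 + E) (h(E) = (2*E)*(-7 + E) = 2*E*(-7 + E))
D(d, n) = 9*n (D(d, n) = n + 8*n = 9*n)
D(h(-14), 150) + ((11913 + 10970) + 16673) = 9*150 + ((11913 + 10970) + 16673) = 1350 + (22883 + 16673) = 1350 + 39556 = 40906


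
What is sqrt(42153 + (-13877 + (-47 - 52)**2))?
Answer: sqrt(38077) ≈ 195.13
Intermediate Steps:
sqrt(42153 + (-13877 + (-47 - 52)**2)) = sqrt(42153 + (-13877 + (-99)**2)) = sqrt(42153 + (-13877 + 9801)) = sqrt(42153 - 4076) = sqrt(38077)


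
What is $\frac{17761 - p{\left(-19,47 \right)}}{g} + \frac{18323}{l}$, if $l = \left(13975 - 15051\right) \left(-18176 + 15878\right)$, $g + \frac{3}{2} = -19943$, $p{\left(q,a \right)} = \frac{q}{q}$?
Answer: $- \frac{87097570813}{98631456072} \approx -0.88306$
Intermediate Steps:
$p{\left(q,a \right)} = 1$
$g = - \frac{39889}{2}$ ($g = - \frac{3}{2} - 19943 = - \frac{39889}{2} \approx -19945.0$)
$l = 2472648$ ($l = \left(-1076\right) \left(-2298\right) = 2472648$)
$\frac{17761 - p{\left(-19,47 \right)}}{g} + \frac{18323}{l} = \frac{17761 - 1}{- \frac{39889}{2}} + \frac{18323}{2472648} = \left(17761 - 1\right) \left(- \frac{2}{39889}\right) + 18323 \cdot \frac{1}{2472648} = 17760 \left(- \frac{2}{39889}\right) + \frac{18323}{2472648} = - \frac{35520}{39889} + \frac{18323}{2472648} = - \frac{87097570813}{98631456072}$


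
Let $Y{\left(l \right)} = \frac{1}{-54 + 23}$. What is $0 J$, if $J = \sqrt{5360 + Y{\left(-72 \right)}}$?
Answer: $0$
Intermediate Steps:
$Y{\left(l \right)} = - \frac{1}{31}$ ($Y{\left(l \right)} = \frac{1}{-31} = - \frac{1}{31}$)
$J = \frac{7 \sqrt{105121}}{31}$ ($J = \sqrt{5360 - \frac{1}{31}} = \sqrt{\frac{166159}{31}} = \frac{7 \sqrt{105121}}{31} \approx 73.212$)
$0 J = 0 \frac{7 \sqrt{105121}}{31} = 0$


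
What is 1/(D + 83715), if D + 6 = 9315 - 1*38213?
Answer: 1/54811 ≈ 1.8245e-5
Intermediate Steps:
D = -28904 (D = -6 + (9315 - 1*38213) = -6 + (9315 - 38213) = -6 - 28898 = -28904)
1/(D + 83715) = 1/(-28904 + 83715) = 1/54811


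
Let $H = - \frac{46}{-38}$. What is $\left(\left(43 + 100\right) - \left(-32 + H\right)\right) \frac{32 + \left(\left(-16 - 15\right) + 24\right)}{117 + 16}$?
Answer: $\frac{82550}{2527} \approx 32.667$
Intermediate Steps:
$H = \frac{23}{19}$ ($H = \left(-46\right) \left(- \frac{1}{38}\right) = \frac{23}{19} \approx 1.2105$)
$\left(\left(43 + 100\right) - \left(-32 + H\right)\right) \frac{32 + \left(\left(-16 - 15\right) + 24\right)}{117 + 16} = \left(\left(43 + 100\right) + \left(32 - \frac{23}{19}\right)\right) \frac{32 + \left(\left(-16 - 15\right) + 24\right)}{117 + 16} = \left(143 + \left(32 - \frac{23}{19}\right)\right) \frac{32 + \left(-31 + 24\right)}{133} = \left(143 + \frac{585}{19}\right) \left(32 - 7\right) \frac{1}{133} = \frac{3302 \cdot 25 \cdot \frac{1}{133}}{19} = \frac{3302}{19} \cdot \frac{25}{133} = \frac{82550}{2527}$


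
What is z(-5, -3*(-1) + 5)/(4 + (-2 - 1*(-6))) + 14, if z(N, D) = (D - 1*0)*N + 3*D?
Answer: 12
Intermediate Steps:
z(N, D) = 3*D + D*N (z(N, D) = (D + 0)*N + 3*D = D*N + 3*D = 3*D + D*N)
z(-5, -3*(-1) + 5)/(4 + (-2 - 1*(-6))) + 14 = ((-3*(-1) + 5)*(3 - 5))/(4 + (-2 - 1*(-6))) + 14 = ((3 + 5)*(-2))/(4 + (-2 + 6)) + 14 = (8*(-2))/(4 + 4) + 14 = -16/8 + 14 = -16*1/8 + 14 = -2 + 14 = 12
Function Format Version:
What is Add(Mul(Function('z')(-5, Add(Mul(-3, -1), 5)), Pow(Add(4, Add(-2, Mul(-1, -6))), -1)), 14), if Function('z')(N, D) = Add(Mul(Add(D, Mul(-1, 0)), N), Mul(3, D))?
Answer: 12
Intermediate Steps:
Function('z')(N, D) = Add(Mul(3, D), Mul(D, N)) (Function('z')(N, D) = Add(Mul(Add(D, 0), N), Mul(3, D)) = Add(Mul(D, N), Mul(3, D)) = Add(Mul(3, D), Mul(D, N)))
Add(Mul(Function('z')(-5, Add(Mul(-3, -1), 5)), Pow(Add(4, Add(-2, Mul(-1, -6))), -1)), 14) = Add(Mul(Mul(Add(Mul(-3, -1), 5), Add(3, -5)), Pow(Add(4, Add(-2, Mul(-1, -6))), -1)), 14) = Add(Mul(Mul(Add(3, 5), -2), Pow(Add(4, Add(-2, 6)), -1)), 14) = Add(Mul(Mul(8, -2), Pow(Add(4, 4), -1)), 14) = Add(Mul(-16, Pow(8, -1)), 14) = Add(Mul(-16, Rational(1, 8)), 14) = Add(-2, 14) = 12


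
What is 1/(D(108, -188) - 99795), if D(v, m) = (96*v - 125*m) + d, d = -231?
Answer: -1/66158 ≈ -1.5115e-5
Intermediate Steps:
D(v, m) = -231 - 125*m + 96*v (D(v, m) = (96*v - 125*m) - 231 = (-125*m + 96*v) - 231 = -231 - 125*m + 96*v)
1/(D(108, -188) - 99795) = 1/((-231 - 125*(-188) + 96*108) - 99795) = 1/((-231 + 23500 + 10368) - 99795) = 1/(33637 - 99795) = 1/(-66158) = -1/66158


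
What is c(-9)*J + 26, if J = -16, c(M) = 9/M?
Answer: 42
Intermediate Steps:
c(-9)*J + 26 = (9/(-9))*(-16) + 26 = (9*(-⅑))*(-16) + 26 = -1*(-16) + 26 = 16 + 26 = 42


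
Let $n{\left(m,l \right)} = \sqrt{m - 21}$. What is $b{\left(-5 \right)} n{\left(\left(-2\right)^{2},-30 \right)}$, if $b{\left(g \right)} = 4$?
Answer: $4 i \sqrt{17} \approx 16.492 i$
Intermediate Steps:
$n{\left(m,l \right)} = \sqrt{-21 + m}$
$b{\left(-5 \right)} n{\left(\left(-2\right)^{2},-30 \right)} = 4 \sqrt{-21 + \left(-2\right)^{2}} = 4 \sqrt{-21 + 4} = 4 \sqrt{-17} = 4 i \sqrt{17}$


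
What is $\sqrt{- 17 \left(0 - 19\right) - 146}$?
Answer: $\sqrt{177} \approx 13.304$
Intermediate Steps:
$\sqrt{- 17 \left(0 - 19\right) - 146} = \sqrt{\left(-17\right) \left(-19\right) - 146} = \sqrt{323 - 146} = \sqrt{177}$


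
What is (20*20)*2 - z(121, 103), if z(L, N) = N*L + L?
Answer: -11784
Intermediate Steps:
z(L, N) = L + L*N (z(L, N) = L*N + L = L + L*N)
(20*20)*2 - z(121, 103) = (20*20)*2 - 121*(1 + 103) = 400*2 - 121*104 = 800 - 1*12584 = 800 - 12584 = -11784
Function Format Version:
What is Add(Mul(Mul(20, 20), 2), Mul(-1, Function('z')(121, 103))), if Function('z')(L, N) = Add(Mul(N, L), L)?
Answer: -11784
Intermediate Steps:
Function('z')(L, N) = Add(L, Mul(L, N)) (Function('z')(L, N) = Add(Mul(L, N), L) = Add(L, Mul(L, N)))
Add(Mul(Mul(20, 20), 2), Mul(-1, Function('z')(121, 103))) = Add(Mul(Mul(20, 20), 2), Mul(-1, Mul(121, Add(1, 103)))) = Add(Mul(400, 2), Mul(-1, Mul(121, 104))) = Add(800, Mul(-1, 12584)) = Add(800, -12584) = -11784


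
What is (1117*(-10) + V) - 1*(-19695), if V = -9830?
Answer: -1305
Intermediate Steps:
(1117*(-10) + V) - 1*(-19695) = (1117*(-10) - 9830) - 1*(-19695) = (-11170 - 9830) + 19695 = -21000 + 19695 = -1305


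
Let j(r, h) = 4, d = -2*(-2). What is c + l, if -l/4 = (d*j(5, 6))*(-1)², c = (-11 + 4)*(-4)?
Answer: -36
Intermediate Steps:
d = 4
c = 28 (c = -7*(-4) = 28)
l = -64 (l = -4*4*4*(-1)² = -64 ≈ -64.000)
c + l = 28 - 64 = -36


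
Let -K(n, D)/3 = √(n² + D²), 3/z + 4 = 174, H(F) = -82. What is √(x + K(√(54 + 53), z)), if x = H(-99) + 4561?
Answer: √(129443100 - 510*√3092309)/170 ≈ 66.693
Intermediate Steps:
z = 3/170 (z = 3/(-4 + 174) = 3/170 ≈ 0.017647)
K(n, D) = -3*√(D² + n²) (K(n, D) = -3*√(n² + D²) = -3*√(D² + n²))
x = 4479 (x = -82 + 4561 = 4479)
√(x + K(√(54 + 53), z)) = √(4479 - 3*√((3/170)² + (√(54 + 53))²)) = √(4479 - 3*√(9/28900 + (√107)²)) = √(4479 - 3*√(9/28900 + 107)) = √(4479 - 3*√3092309/170)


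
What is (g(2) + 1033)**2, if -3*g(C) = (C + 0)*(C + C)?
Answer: 9554281/9 ≈ 1.0616e+6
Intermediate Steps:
g(C) = -2*C**2/3 (g(C) = -(C + 0)*(C + C)/3 = -C*2*C/3 = -2*C**2/3)
(g(2) + 1033)**2 = (-2/3*2**2 + 1033)**2 = (-2/3*4 + 1033)**2 = (-8/3 + 1033)**2 = (3091/3)**2 = 9554281/9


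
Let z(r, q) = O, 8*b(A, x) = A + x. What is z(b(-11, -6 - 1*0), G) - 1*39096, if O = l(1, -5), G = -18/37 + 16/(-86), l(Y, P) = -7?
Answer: -39103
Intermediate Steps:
b(A, x) = A/8 + x/8 (b(A, x) = (A + x)/8 = A/8 + x/8)
G = -1070/1591 (G = -18*1/37 + 16*(-1/86) = -18/37 - 8/43 = -1070/1591 ≈ -0.67253)
O = -7
z(r, q) = -7
z(b(-11, -6 - 1*0), G) - 1*39096 = -7 - 1*39096 = -7 - 39096 = -39103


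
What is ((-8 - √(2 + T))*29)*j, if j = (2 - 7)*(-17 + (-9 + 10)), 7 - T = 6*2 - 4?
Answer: -20880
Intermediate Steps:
T = -1 (T = 7 - (6*2 - 4) = 7 - (12 - 4) = 7 - 1*8 = 7 - 8 = -1)
j = 80 (j = -5*(-17 + 1) = -5*(-16) = 80)
((-8 - √(2 + T))*29)*j = ((-8 - √(2 - 1))*29)*80 = ((-8 - √1)*29)*80 = ((-8 - 1*1)*29)*80 = ((-8 - 1)*29)*80 = -9*29*80 = -261*80 = -20880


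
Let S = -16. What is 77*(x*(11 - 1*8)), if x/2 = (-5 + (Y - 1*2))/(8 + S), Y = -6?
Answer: 3003/4 ≈ 750.75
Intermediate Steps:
x = 13/4 (x = 2*((-5 + (-6 - 1*2))/(8 - 16)) = 2*((-5 + (-6 - 2))/(-8)) = 2*((-5 - 8)*(-1/8)) = 2*(-13*(-1/8)) = 2*(13/8) = 13/4 ≈ 3.2500)
77*(x*(11 - 1*8)) = 77*(13*(11 - 1*8)/4) = 77*(13*(11 - 8)/4) = 77*((13/4)*3) = 77*(39/4) = 3003/4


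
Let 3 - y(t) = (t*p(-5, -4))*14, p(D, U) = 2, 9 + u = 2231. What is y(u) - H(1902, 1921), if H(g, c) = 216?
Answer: -62429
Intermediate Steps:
u = 2222 (u = -9 + 2231 = 2222)
y(t) = 3 - 28*t (y(t) = 3 - t*2*14 = 3 - 2*t*14 = 3 - 28*t)
y(u) - H(1902, 1921) = (3 - 28*2222) - 1*216 = (3 - 62216) - 216 = -62213 - 216 = -62429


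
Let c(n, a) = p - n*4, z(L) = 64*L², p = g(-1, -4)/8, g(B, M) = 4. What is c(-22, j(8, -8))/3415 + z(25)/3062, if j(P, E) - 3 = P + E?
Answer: 136870987/10456730 ≈ 13.089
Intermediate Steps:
j(P, E) = 3 + E + P (j(P, E) = 3 + (P + E) = 3 + (E + P) = 3 + E + P)
p = ½ (p = 4/8 = 4*(⅛) = ½ ≈ 0.50000)
c(n, a) = ½ - 4*n (c(n, a) = ½ - n*4 = ½ - 4*n)
c(-22, j(8, -8))/3415 + z(25)/3062 = (½ - 4*(-22))/3415 + (64*25²)/3062 = (½ + 88)*(1/3415) + (64*625)*(1/3062) = (177/2)*(1/3415) + 40000*(1/3062) = 177/6830 + 20000/1531 = 136870987/10456730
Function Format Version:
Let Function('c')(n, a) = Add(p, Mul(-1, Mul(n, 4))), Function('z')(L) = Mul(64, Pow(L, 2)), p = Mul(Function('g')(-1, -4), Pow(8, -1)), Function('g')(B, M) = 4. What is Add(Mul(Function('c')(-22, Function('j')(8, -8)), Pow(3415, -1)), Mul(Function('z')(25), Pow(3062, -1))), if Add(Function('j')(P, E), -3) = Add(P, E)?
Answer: Rational(136870987, 10456730) ≈ 13.089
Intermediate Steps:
Function('j')(P, E) = Add(3, E, P) (Function('j')(P, E) = Add(3, Add(P, E)) = Add(3, Add(E, P)) = Add(3, E, P))
p = Rational(1, 2) (p = Mul(4, Pow(8, -1)) = Mul(4, Rational(1, 8)) = Rational(1, 2) ≈ 0.50000)
Function('c')(n, a) = Add(Rational(1, 2), Mul(-4, n)) (Function('c')(n, a) = Add(Rational(1, 2), Mul(-1, Mul(n, 4))) = Add(Rational(1, 2), Mul(-1, Mul(4, n))) = Add(Rational(1, 2), Mul(-4, n)))
Add(Mul(Function('c')(-22, Function('j')(8, -8)), Pow(3415, -1)), Mul(Function('z')(25), Pow(3062, -1))) = Add(Mul(Add(Rational(1, 2), Mul(-4, -22)), Pow(3415, -1)), Mul(Mul(64, Pow(25, 2)), Pow(3062, -1))) = Add(Mul(Add(Rational(1, 2), 88), Rational(1, 3415)), Mul(Mul(64, 625), Rational(1, 3062))) = Add(Mul(Rational(177, 2), Rational(1, 3415)), Mul(40000, Rational(1, 3062))) = Add(Rational(177, 6830), Rational(20000, 1531)) = Rational(136870987, 10456730)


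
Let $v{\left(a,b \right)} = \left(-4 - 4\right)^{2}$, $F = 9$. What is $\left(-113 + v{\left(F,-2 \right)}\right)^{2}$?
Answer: $2401$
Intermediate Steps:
$v{\left(a,b \right)} = 64$ ($v{\left(a,b \right)} = \left(-8\right)^{2} = 64$)
$\left(-113 + v{\left(F,-2 \right)}\right)^{2} = \left(-113 + 64\right)^{2} = \left(-49\right)^{2} = 2401$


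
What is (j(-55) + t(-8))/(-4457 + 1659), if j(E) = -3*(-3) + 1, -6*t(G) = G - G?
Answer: -5/1399 ≈ -0.0035740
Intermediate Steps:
t(G) = 0 (t(G) = -(G - G)/6 = -⅙*0 = 0)
j(E) = 10 (j(E) = 9 + 1 = 10)
(j(-55) + t(-8))/(-4457 + 1659) = (10 + 0)/(-4457 + 1659) = 10/(-2798) = 10*(-1/2798) = -5/1399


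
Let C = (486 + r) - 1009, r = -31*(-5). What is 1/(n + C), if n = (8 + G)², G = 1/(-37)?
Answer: -1369/416767 ≈ -0.0032848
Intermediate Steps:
G = -1/37 ≈ -0.027027
r = 155
n = 87025/1369 (n = (8 - 1/37)² = (295/37)² = 87025/1369 ≈ 63.568)
C = -368 (C = (486 + 155) - 1009 = 641 - 1009 = -368)
1/(n + C) = 1/(87025/1369 - 368) = 1/(-416767/1369) = -1369/416767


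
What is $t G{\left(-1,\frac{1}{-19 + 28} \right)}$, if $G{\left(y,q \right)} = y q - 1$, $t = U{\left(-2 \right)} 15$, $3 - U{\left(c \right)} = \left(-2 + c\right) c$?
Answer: $\frac{250}{3} \approx 83.333$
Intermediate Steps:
$U{\left(c \right)} = 3 - c \left(-2 + c\right)$ ($U{\left(c \right)} = 3 - \left(-2 + c\right) c = 3 - c \left(-2 + c\right)$)
$t = -75$ ($t = \left(3 - \left(-2\right)^{2} + 2 \left(-2\right)\right) 15 = \left(3 - 4 - 4\right) 15 = \left(-5\right) 15 = -75$)
$G{\left(y,q \right)} = -1 + q y$ ($G{\left(y,q \right)} = q y - 1 = -1 + q y$)
$t G{\left(-1,\frac{1}{-19 + 28} \right)} = - 75 \left(-1 + \frac{1}{-19 + 28} \left(-1\right)\right) = - 75 \left(-1 + \frac{1}{9} \left(-1\right)\right) = - 75 \left(-1 - \frac{1}{9}\right) = \left(-75\right) \left(- \frac{10}{9}\right) = \frac{250}{3}$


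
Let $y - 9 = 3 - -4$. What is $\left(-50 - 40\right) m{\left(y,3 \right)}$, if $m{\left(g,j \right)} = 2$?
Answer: $-180$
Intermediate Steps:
$y = 16$ ($y = 9 + \left(3 - -4\right) = 9 + \left(3 + 4\right) = 9 + 7 = 16$)
$\left(-50 - 40\right) m{\left(y,3 \right)} = \left(-50 - 40\right) 2 = \left(-90\right) 2 = -180$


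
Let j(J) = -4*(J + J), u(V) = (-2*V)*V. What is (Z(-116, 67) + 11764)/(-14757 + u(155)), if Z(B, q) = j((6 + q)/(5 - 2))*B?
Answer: -103036/188421 ≈ -0.54684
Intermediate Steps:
u(V) = -2*V**2
j(J) = -8*J
Z(B, q) = B*(-16 - 8*q/3) (Z(B, q) = (-8*(6 + q)/(5 - 2))*B = (-8*(6 + q)/3)*B = (-8*(2 + q/3))*B = (-16 - 8*q/3)*B = B*(-16 - 8*q/3))
(Z(-116, 67) + 11764)/(-14757 + u(155)) = ((8/3)*(-116)*(-6 - 1*67) + 11764)/(-14757 - 2*155**2) = ((8/3)*(-116)*(-6 - 67) + 11764)/(-14757 - 2*24025) = ((8/3)*(-116)*(-73) + 11764)/(-14757 - 48050) = (67744/3 + 11764)/(-62807) = (103036/3)*(-1/62807) = -103036/188421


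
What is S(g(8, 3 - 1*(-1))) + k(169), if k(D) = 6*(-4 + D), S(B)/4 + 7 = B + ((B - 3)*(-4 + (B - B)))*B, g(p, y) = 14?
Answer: -1446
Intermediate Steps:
S(B) = -28 + 4*B + 4*B*(12 - 4*B) (S(B) = -28 + 4*(B + ((B - 3)*(-4 + (B - B)))*B) = -28 + 4*(B + ((-3 + B)*(-4 + 0))*B) = -28 + 4*(B + ((-3 + B)*(-4))*B) = -28 + 4*(B + (12 - 4*B)*B) = -28 + 4*(B + B*(12 - 4*B)) = -28 + (4*B + 4*B*(12 - 4*B)) = -28 + 4*B + 4*B*(12 - 4*B))
k(D) = -24 + 6*D
S(g(8, 3 - 1*(-1))) + k(169) = (-28 - 16*14² + 52*14) + (-24 + 6*169) = (-28 - 16*196 + 728) + (-24 + 1014) = (-28 - 3136 + 728) + 990 = -2436 + 990 = -1446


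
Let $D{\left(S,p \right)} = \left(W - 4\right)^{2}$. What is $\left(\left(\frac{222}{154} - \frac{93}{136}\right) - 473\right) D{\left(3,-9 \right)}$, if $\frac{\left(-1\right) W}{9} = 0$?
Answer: $- \frac{9890642}{1309} \approx -7555.9$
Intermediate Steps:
$W = 0$ ($W = \left(-9\right) 0 = 0$)
$D{\left(S,p \right)} = 16$ ($D{\left(S,p \right)} = \left(0 - 4\right)^{2} = \left(-4\right)^{2} = 16$)
$\left(\left(\frac{222}{154} - \frac{93}{136}\right) - 473\right) D{\left(3,-9 \right)} = \left(\left(\frac{222}{154} - \frac{93}{136}\right) - 473\right) 16 = \left(\left(222 \cdot \frac{1}{154} - \frac{93}{136}\right) - 473\right) 16 = \left(\left(\frac{111}{77} - \frac{93}{136}\right) - 473\right) 16 = \left(\frac{7935}{10472} - 473\right) 16 = \left(- \frac{4945321}{10472}\right) 16 = - \frac{9890642}{1309}$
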